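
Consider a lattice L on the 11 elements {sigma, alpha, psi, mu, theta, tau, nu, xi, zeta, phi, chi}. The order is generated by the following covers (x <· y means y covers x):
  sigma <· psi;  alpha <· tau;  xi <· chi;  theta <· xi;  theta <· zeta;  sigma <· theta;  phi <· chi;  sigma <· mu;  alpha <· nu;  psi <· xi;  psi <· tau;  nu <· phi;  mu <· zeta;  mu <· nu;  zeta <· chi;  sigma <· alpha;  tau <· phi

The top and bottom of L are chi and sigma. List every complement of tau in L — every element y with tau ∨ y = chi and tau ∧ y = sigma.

theta, zeta

Need y with tau ∨ y = chi and tau ∧ y = sigma.
Checking each element gives: theta, zeta.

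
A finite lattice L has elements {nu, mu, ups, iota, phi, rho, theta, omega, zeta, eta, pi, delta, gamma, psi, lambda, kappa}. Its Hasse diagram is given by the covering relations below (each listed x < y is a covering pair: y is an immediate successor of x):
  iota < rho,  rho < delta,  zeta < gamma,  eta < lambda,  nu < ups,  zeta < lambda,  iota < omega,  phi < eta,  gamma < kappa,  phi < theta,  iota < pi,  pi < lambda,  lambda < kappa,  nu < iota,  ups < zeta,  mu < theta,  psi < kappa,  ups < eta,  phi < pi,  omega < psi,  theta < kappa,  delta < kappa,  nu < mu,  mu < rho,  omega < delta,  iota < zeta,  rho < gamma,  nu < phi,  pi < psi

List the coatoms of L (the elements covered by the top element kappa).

delta, gamma, lambda, psi, theta

The coatoms are exactly the elements covered by kappa: delta, gamma, lambda, psi, theta.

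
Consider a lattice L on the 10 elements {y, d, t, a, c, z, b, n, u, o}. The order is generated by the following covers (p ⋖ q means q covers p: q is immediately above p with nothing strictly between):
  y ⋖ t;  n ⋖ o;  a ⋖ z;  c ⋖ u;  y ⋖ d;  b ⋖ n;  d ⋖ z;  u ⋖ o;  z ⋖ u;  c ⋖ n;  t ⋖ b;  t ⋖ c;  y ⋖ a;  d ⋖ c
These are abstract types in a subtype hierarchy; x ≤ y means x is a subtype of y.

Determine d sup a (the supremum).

z

Common upper bounds of {d, a}: o, u, z.
The least among these is z.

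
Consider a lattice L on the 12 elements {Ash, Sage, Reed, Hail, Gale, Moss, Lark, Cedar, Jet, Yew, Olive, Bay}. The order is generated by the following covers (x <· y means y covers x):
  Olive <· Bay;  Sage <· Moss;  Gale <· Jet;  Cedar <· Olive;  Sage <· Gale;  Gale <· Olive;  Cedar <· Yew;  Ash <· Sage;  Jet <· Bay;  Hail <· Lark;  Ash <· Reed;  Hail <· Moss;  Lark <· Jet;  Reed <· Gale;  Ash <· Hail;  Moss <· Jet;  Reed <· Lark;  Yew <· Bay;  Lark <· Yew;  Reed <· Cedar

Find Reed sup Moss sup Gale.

Jet

Common upper bounds of {Reed, Moss, Gale}: Bay, Jet.
The least among these is Jet.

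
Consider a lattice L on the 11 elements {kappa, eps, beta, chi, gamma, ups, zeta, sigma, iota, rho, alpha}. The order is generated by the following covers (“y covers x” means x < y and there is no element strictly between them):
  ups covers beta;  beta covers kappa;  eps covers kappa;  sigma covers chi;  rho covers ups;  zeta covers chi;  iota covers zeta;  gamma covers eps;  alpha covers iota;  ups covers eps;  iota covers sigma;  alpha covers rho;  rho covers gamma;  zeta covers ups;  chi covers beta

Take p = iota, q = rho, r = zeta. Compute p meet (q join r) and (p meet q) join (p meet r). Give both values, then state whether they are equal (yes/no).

iota; zeta; no

q join r = alpha, so p meet (q join r) = iota meet alpha = iota.
p meet q = ups and p meet r = zeta, so (p meet q) join (p meet r) = ups join zeta = zeta.
Equal: no.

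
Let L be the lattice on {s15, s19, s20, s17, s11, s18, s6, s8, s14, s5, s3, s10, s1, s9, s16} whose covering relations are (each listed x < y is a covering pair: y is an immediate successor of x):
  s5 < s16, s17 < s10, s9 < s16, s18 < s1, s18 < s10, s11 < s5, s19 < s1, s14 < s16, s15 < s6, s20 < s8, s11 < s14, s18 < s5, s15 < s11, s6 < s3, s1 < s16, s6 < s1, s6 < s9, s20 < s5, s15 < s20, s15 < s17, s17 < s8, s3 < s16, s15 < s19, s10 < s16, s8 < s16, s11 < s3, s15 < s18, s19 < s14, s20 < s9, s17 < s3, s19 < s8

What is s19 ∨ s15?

Common upper bounds of {s19, s15}: s1, s14, s16, s19, s8.
The least among these is s19.

s19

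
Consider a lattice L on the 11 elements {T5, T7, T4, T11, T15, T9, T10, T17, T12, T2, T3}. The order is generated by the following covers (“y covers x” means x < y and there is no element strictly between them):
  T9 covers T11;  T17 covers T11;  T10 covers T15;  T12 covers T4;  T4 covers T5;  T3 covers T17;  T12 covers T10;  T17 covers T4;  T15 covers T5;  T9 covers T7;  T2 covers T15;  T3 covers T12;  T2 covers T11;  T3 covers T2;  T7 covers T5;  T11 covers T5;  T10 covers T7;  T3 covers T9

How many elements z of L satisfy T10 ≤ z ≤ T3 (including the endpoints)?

The interval [T10, T3] = {T10, T12, T3}, which has 3 elements.

3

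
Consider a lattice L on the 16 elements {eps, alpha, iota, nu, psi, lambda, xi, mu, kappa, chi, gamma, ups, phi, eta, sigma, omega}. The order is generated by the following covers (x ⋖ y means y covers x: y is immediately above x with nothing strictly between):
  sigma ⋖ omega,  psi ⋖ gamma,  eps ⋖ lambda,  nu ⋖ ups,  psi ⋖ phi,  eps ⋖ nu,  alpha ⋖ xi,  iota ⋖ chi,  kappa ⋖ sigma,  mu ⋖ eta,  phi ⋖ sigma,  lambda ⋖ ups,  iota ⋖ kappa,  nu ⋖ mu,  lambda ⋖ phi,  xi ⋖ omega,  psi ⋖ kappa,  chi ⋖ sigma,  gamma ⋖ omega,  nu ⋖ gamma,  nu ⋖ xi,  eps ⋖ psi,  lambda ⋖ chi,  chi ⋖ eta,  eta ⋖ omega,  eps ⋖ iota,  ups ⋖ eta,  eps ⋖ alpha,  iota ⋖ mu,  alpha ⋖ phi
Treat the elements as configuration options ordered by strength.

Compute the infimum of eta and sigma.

Common lower bounds of {eta, sigma}: chi, eps, iota, lambda.
The greatest among these is chi.

chi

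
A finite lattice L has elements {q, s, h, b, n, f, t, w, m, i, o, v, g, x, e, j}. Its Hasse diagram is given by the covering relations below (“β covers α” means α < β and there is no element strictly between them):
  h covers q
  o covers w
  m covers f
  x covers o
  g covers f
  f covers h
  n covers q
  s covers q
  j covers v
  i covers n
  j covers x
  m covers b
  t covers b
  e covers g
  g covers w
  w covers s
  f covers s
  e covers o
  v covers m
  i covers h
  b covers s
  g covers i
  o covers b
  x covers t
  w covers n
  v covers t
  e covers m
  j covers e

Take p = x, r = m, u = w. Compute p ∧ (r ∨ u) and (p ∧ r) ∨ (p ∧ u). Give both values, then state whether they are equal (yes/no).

r ∨ u = e, so p ∧ (r ∨ u) = x ∧ e = o.
p ∧ r = b and p ∧ u = w, so (p ∧ r) ∨ (p ∧ u) = b ∨ w = o.
Equal: yes.

o; o; yes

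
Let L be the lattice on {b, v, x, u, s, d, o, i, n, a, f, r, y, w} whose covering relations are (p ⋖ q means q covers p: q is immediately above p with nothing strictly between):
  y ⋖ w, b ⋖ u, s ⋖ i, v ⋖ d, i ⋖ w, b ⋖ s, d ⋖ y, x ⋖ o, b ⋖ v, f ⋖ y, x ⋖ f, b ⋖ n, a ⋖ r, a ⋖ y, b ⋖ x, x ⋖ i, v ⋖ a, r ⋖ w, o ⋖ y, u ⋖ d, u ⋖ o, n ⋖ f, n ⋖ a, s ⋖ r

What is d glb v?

v

Common lower bounds of {d, v}: b, v.
The greatest among these is v.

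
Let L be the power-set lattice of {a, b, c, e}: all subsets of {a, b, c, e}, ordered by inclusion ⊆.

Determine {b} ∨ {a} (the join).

Under ⊆, join is union: {b} ∪ {a} = {a,b}.

{a,b}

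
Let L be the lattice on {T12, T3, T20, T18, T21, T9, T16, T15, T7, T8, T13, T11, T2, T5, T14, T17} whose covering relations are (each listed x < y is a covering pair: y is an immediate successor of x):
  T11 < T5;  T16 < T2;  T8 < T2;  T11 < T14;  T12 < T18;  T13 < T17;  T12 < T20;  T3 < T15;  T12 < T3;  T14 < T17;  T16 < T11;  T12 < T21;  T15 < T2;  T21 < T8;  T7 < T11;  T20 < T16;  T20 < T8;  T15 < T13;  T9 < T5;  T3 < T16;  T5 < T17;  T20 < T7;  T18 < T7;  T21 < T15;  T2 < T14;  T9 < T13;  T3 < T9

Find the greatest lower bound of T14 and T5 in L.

T11

Common lower bounds of {T14, T5}: T11, T12, T16, T18, T20, T3, T7.
The greatest among these is T11.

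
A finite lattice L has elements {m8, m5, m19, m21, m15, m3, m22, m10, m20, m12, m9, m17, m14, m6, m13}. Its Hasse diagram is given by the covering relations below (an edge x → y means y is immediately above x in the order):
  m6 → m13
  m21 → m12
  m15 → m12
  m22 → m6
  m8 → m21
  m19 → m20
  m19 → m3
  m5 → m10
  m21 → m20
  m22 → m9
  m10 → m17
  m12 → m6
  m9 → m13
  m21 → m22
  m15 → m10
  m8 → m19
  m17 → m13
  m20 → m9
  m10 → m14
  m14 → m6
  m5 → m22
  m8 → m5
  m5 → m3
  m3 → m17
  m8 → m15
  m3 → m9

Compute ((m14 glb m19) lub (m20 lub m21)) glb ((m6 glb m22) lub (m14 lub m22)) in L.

m21

m14 ∧ m19 = m8
m20 ∨ m21 = m20
m8 ∨ m20 = m20
m6 ∧ m22 = m22
m14 ∨ m22 = m6
m22 ∨ m6 = m6
m20 ∧ m6 = m21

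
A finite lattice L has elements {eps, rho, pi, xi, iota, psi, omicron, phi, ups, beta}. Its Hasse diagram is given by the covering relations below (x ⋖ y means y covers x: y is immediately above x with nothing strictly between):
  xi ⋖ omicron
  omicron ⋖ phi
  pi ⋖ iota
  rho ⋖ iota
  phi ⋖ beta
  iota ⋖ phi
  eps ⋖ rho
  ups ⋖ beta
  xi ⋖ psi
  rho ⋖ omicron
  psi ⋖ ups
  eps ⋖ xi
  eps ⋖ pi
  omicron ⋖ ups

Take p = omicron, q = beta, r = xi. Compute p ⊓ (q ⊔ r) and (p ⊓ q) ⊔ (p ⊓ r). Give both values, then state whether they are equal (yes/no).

q ⊔ r = beta, so p ⊓ (q ⊔ r) = omicron ⊓ beta = omicron.
p ⊓ q = omicron and p ⊓ r = xi, so (p ⊓ q) ⊔ (p ⊓ r) = omicron ⊔ xi = omicron.
Equal: yes.

omicron; omicron; yes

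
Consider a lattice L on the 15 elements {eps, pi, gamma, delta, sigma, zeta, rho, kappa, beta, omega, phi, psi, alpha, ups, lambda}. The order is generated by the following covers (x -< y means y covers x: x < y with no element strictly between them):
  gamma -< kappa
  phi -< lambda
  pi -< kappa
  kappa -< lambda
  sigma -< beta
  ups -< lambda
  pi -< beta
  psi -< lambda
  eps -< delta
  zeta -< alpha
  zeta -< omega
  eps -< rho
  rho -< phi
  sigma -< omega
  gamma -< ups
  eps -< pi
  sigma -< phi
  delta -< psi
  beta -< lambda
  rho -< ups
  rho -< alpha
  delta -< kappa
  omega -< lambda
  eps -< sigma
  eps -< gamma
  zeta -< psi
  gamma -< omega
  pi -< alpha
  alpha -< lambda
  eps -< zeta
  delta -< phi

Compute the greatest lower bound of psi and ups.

eps

Common lower bounds of {psi, ups}: eps.
The greatest among these is eps.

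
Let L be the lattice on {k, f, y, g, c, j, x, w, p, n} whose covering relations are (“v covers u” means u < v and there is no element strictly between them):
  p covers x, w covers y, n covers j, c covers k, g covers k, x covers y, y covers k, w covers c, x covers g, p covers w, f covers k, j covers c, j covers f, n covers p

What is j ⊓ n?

Common lower bounds of {j, n}: c, f, j, k.
The greatest among these is j.

j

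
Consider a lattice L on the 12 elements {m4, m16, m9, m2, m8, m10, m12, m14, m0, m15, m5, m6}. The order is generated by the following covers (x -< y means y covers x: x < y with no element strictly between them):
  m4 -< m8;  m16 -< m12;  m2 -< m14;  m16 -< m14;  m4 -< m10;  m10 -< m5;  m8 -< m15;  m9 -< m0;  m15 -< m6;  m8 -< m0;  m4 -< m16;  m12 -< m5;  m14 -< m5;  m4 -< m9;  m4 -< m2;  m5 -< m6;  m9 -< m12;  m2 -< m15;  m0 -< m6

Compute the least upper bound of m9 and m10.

m5

Common upper bounds of {m9, m10}: m5, m6.
The least among these is m5.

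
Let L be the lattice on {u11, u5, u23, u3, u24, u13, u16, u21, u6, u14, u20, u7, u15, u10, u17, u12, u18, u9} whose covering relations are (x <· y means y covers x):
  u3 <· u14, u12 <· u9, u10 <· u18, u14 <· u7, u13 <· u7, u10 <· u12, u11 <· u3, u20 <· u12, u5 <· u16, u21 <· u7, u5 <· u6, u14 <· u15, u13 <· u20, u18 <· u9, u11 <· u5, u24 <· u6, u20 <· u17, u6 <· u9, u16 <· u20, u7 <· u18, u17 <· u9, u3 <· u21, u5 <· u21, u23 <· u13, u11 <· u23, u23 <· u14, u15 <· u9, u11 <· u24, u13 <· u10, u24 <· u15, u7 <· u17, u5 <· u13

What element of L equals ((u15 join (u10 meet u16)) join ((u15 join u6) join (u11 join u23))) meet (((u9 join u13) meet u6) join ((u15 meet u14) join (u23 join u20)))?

u10 ∧ u16 = u5
u15 ∨ u5 = u9
u15 ∨ u6 = u9
u11 ∨ u23 = u23
u9 ∨ u23 = u9
u9 ∨ u9 = u9
u9 ∨ u13 = u9
u9 ∧ u6 = u6
u15 ∧ u14 = u14
u23 ∨ u20 = u20
u14 ∨ u20 = u17
u6 ∨ u17 = u9
u9 ∧ u9 = u9

u9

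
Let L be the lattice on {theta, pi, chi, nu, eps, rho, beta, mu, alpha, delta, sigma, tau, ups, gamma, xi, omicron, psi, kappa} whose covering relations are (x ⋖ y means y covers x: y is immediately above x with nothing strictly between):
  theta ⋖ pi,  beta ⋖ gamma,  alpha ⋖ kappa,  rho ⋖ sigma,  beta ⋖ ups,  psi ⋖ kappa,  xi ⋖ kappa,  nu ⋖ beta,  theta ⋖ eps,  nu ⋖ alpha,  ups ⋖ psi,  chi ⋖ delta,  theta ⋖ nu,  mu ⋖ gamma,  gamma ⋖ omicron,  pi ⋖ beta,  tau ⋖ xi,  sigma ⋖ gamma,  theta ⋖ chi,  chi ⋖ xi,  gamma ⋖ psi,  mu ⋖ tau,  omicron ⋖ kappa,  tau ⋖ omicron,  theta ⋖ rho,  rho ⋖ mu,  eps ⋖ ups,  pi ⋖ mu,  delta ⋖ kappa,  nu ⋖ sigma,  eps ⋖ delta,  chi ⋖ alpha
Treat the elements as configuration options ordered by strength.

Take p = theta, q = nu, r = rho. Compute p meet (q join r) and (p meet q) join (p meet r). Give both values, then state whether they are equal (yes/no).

theta; theta; yes

q join r = sigma, so p meet (q join r) = theta meet sigma = theta.
p meet q = theta and p meet r = theta, so (p meet q) join (p meet r) = theta join theta = theta.
Equal: yes.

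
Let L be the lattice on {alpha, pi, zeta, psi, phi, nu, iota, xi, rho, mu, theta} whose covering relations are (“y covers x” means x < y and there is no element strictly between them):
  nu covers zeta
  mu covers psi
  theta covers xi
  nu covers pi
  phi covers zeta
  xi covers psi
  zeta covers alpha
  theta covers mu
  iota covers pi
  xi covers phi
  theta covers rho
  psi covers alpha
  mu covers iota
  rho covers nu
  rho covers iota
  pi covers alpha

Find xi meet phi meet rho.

Common lower bounds of {xi, phi, rho}: alpha, zeta.
The greatest among these is zeta.

zeta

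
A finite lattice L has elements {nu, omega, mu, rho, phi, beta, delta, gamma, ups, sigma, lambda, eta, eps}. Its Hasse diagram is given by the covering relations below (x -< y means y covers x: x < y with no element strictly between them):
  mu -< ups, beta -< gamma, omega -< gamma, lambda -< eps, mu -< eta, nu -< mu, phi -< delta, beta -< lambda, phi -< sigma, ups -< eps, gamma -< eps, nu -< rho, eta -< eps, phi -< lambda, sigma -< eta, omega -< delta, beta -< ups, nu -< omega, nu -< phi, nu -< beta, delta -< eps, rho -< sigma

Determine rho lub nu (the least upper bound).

Common upper bounds of {rho, nu}: eps, eta, rho, sigma.
The least among these is rho.

rho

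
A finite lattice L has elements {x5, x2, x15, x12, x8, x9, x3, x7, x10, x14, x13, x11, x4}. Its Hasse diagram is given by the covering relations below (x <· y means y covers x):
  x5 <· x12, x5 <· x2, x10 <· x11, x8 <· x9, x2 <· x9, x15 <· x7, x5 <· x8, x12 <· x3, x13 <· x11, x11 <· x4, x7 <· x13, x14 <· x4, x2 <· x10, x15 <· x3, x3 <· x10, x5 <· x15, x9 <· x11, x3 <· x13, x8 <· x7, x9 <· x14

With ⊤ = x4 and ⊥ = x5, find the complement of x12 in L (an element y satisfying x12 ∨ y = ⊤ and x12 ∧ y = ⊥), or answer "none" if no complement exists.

Need y with x12 ∨ y = x4 and x12 ∧ y = x5.
Checking each element gives: x14.

x14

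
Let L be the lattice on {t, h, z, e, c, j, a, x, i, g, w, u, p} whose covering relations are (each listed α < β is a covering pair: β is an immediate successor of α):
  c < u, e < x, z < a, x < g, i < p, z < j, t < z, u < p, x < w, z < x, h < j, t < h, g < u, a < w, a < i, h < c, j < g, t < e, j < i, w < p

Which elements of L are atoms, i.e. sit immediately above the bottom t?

The atoms are exactly the elements that cover t: e, h, z.

e, h, z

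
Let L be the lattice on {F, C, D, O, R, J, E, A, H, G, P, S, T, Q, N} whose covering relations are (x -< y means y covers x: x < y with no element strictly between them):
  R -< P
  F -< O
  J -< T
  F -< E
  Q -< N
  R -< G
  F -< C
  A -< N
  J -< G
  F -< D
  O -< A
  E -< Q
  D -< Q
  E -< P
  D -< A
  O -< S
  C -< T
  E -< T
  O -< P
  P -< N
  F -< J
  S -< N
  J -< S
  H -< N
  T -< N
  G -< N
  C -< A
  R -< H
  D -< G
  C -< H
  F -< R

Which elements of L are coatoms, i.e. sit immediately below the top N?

A, G, H, P, Q, S, T

The coatoms are exactly the elements covered by N: A, G, H, P, Q, S, T.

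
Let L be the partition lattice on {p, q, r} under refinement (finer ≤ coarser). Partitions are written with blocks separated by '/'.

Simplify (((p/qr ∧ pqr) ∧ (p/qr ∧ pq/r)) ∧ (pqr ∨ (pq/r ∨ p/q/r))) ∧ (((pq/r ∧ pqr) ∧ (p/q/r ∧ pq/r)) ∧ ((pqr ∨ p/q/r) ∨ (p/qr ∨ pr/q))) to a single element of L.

p/qr ∧ pqr = p/qr
p/qr ∧ pq/r = p/q/r
p/qr ∧ p/q/r = p/q/r
pq/r ∨ p/q/r = pq/r
pqr ∨ pq/r = pqr
p/q/r ∧ pqr = p/q/r
pq/r ∧ pqr = pq/r
p/q/r ∧ pq/r = p/q/r
pq/r ∧ p/q/r = p/q/r
pqr ∨ p/q/r = pqr
p/qr ∨ pr/q = pqr
pqr ∨ pqr = pqr
p/q/r ∧ pqr = p/q/r
p/q/r ∧ p/q/r = p/q/r

p/q/r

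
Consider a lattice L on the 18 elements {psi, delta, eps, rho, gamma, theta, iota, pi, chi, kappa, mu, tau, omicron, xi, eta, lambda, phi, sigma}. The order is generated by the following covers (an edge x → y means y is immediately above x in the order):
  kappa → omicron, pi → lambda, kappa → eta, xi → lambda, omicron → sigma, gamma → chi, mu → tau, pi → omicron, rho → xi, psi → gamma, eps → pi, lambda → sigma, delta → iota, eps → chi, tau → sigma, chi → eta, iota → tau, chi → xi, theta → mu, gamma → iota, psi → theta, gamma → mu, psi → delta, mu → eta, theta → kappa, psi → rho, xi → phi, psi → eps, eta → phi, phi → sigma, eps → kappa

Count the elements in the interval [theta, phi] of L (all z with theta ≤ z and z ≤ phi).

The interval [theta, phi] = {eta, kappa, mu, phi, theta}, which has 5 elements.

5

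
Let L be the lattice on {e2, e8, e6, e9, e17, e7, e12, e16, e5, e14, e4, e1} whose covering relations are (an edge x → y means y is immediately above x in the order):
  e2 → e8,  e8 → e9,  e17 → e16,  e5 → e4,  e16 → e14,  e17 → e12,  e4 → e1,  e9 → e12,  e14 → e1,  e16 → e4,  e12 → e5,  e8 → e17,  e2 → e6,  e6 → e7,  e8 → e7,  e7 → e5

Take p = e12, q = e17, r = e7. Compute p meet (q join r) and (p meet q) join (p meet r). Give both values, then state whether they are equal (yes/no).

e12; e17; no

q join r = e5, so p meet (q join r) = e12 meet e5 = e12.
p meet q = e17 and p meet r = e8, so (p meet q) join (p meet r) = e17 join e8 = e17.
Equal: no.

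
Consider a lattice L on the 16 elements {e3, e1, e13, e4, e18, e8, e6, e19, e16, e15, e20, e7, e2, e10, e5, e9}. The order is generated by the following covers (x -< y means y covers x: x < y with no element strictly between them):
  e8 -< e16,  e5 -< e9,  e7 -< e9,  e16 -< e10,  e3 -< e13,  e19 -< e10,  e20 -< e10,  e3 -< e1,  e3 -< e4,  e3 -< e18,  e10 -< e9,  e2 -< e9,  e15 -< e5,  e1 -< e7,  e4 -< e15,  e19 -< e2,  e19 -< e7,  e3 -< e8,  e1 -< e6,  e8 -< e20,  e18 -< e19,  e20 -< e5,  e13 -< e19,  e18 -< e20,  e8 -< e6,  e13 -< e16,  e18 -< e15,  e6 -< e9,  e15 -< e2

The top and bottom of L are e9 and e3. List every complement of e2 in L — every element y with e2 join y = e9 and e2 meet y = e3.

Need y with e2 ∨ y = e9 and e2 ∧ y = e3.
Checking each element gives: e1, e6, e8.

e1, e6, e8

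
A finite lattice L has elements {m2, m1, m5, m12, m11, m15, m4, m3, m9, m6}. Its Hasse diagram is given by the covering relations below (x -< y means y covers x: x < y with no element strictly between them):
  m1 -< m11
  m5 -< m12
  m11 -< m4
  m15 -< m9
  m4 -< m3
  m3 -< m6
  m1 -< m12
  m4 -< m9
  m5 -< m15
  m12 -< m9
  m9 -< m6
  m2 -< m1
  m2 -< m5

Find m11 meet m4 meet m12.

m1

Common lower bounds of {m11, m4, m12}: m1, m2.
The greatest among these is m1.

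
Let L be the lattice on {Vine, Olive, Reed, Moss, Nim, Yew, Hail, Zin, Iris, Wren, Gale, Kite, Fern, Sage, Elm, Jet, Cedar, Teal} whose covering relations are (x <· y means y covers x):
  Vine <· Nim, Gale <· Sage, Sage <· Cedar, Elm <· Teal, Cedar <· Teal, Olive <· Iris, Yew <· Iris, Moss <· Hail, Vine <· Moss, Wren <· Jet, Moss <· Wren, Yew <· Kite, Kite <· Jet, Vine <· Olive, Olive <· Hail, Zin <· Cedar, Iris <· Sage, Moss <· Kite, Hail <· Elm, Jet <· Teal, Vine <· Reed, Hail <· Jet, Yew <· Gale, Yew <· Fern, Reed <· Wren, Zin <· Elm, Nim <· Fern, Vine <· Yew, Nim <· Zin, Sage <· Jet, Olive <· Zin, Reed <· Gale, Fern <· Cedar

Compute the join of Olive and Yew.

Iris

Common upper bounds of {Olive, Yew}: Cedar, Iris, Jet, Sage, Teal.
The least among these is Iris.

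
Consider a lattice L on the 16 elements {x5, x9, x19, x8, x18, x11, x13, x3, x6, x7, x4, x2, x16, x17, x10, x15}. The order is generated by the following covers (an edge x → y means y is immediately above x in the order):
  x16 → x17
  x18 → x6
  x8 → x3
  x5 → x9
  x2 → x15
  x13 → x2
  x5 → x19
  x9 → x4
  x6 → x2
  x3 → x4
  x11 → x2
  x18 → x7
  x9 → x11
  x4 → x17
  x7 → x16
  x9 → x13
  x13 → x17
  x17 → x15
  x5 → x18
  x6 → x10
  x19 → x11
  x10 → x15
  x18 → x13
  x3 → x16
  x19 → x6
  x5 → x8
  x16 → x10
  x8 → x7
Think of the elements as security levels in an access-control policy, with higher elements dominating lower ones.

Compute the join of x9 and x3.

x4

Common upper bounds of {x9, x3}: x15, x17, x4.
The least among these is x4.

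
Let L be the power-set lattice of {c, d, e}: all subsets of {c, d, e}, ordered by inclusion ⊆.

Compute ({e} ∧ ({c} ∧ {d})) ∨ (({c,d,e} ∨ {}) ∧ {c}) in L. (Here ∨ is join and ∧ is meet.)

{c}

{c} ∧ {d} = {}
{e} ∧ {} = {}
{c,d,e} ∨ {} = {c,d,e}
{c,d,e} ∧ {c} = {c}
{} ∨ {c} = {c}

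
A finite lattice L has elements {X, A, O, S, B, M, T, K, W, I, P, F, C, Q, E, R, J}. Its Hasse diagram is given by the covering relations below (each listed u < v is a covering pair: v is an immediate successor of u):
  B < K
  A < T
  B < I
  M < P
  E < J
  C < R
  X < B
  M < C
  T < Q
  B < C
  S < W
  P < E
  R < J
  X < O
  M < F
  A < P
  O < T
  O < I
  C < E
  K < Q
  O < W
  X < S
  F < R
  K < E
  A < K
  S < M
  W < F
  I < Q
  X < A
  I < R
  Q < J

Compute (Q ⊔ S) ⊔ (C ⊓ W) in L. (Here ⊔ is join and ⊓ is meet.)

Q ∨ S = J
C ∧ W = S
J ∨ S = J

J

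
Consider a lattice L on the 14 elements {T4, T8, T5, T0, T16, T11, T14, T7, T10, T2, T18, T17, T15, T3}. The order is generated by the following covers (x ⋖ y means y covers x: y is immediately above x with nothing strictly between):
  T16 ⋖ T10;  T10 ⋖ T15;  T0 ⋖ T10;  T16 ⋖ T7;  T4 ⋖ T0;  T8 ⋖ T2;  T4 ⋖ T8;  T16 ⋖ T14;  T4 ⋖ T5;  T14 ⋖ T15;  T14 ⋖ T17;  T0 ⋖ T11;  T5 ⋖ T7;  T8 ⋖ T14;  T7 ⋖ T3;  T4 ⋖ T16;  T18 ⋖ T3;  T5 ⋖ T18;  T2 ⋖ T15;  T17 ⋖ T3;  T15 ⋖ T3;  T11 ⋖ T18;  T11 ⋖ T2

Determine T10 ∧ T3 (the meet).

Common lower bounds of {T10, T3}: T0, T10, T16, T4.
The greatest among these is T10.

T10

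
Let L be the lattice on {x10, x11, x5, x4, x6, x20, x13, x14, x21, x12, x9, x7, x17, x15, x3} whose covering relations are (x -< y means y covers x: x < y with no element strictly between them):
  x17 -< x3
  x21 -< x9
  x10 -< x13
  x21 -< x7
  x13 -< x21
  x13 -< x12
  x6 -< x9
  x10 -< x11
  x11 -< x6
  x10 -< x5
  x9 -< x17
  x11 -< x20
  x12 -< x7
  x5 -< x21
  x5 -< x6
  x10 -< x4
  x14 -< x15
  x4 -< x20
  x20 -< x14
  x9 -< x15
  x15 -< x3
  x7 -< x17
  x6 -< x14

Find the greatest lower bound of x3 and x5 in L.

Common lower bounds of {x3, x5}: x10, x5.
The greatest among these is x5.

x5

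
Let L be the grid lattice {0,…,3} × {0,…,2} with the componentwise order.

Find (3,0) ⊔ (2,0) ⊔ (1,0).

Common upper bounds of {(3,0), (2,0), (1,0)}: (3,0), (3,1), (3,2).
The least among these is (3,0).

(3,0)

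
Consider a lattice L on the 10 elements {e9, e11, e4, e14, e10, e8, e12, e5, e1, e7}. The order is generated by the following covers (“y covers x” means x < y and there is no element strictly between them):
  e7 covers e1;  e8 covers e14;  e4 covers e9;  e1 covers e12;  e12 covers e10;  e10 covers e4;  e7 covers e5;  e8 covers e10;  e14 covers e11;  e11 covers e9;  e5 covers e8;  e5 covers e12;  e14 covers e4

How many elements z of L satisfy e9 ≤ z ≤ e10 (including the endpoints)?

The interval [e9, e10] = {e10, e4, e9}, which has 3 elements.

3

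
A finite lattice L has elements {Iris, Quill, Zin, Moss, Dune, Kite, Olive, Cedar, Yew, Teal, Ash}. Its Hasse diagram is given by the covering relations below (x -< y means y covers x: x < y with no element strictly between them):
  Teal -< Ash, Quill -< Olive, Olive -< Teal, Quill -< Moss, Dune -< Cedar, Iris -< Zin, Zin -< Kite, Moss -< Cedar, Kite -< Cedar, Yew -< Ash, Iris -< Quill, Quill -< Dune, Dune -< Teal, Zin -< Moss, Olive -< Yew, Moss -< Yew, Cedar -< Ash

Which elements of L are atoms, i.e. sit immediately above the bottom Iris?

Quill, Zin

The atoms are exactly the elements that cover Iris: Quill, Zin.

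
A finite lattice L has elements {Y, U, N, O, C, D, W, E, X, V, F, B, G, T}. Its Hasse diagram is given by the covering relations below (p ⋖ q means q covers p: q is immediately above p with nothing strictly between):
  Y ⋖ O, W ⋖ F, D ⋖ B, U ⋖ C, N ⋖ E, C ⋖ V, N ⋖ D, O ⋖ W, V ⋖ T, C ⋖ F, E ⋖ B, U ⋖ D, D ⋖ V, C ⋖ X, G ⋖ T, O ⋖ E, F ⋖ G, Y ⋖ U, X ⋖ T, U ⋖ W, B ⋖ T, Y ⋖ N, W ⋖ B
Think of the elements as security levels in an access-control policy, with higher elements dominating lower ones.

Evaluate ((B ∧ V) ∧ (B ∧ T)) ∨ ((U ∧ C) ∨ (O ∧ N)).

D

B ∧ V = D
B ∧ T = B
D ∧ B = D
U ∧ C = U
O ∧ N = Y
U ∨ Y = U
D ∨ U = D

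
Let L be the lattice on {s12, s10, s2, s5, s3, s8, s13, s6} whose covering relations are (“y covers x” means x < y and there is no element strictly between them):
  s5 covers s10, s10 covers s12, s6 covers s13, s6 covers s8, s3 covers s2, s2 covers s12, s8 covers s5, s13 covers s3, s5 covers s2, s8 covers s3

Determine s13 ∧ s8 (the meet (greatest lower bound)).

s3

Common lower bounds of {s13, s8}: s12, s2, s3.
The greatest among these is s3.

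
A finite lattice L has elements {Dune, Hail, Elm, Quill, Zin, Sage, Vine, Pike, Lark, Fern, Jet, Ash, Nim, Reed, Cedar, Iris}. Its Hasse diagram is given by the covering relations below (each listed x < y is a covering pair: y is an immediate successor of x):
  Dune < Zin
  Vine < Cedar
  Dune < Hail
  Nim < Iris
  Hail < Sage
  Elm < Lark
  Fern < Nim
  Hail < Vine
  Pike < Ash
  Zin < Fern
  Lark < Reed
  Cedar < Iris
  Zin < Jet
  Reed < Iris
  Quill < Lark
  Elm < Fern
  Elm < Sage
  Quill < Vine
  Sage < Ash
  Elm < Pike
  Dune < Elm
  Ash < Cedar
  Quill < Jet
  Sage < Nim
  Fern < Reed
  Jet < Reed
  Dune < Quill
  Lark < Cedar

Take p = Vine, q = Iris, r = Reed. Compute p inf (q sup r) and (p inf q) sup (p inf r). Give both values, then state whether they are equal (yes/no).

q sup r = Iris, so p inf (q sup r) = Vine inf Iris = Vine.
p inf q = Vine and p inf r = Quill, so (p inf q) sup (p inf r) = Vine sup Quill = Vine.
Equal: yes.

Vine; Vine; yes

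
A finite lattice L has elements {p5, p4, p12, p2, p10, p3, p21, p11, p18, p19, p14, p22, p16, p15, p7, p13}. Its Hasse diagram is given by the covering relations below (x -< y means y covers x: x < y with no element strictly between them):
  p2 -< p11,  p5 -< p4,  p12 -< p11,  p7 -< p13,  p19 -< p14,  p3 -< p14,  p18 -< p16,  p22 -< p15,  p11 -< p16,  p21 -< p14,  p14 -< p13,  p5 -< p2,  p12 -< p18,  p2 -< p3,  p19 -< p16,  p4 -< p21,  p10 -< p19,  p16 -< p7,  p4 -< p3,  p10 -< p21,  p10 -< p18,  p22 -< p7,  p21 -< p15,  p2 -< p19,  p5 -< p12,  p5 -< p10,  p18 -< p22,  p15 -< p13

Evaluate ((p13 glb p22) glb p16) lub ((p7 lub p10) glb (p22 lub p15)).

p22

p13 ∧ p22 = p22
p22 ∧ p16 = p18
p7 ∨ p10 = p7
p22 ∨ p15 = p15
p7 ∧ p15 = p22
p18 ∨ p22 = p22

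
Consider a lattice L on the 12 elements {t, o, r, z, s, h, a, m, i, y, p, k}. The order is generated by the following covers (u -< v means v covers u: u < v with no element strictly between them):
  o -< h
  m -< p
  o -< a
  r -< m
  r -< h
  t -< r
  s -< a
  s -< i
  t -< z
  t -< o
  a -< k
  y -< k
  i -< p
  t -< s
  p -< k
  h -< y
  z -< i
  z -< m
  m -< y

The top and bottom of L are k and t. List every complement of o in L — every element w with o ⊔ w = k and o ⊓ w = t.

Need w with o ∨ w = k and o ∧ w = t.
Checking each element gives: i, p.

i, p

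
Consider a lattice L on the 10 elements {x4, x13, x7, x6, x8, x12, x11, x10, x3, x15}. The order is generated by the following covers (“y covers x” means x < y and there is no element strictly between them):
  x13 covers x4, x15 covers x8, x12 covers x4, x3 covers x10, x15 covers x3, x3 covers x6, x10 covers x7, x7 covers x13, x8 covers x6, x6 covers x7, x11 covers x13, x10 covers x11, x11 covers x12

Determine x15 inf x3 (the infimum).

x3

Common lower bounds of {x15, x3}: x10, x11, x12, x13, x3, x4, x6, x7.
The greatest among these is x3.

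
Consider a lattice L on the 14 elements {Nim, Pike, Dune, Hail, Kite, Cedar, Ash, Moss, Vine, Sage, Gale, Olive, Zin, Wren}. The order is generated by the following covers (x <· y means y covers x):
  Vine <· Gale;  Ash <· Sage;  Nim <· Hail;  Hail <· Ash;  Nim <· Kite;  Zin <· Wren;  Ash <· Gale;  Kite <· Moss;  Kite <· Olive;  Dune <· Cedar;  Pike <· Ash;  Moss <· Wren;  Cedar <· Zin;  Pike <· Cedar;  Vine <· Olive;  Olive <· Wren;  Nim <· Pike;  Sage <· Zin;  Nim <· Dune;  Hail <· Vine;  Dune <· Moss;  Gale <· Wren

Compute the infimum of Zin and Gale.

Common lower bounds of {Zin, Gale}: Ash, Hail, Nim, Pike.
The greatest among these is Ash.

Ash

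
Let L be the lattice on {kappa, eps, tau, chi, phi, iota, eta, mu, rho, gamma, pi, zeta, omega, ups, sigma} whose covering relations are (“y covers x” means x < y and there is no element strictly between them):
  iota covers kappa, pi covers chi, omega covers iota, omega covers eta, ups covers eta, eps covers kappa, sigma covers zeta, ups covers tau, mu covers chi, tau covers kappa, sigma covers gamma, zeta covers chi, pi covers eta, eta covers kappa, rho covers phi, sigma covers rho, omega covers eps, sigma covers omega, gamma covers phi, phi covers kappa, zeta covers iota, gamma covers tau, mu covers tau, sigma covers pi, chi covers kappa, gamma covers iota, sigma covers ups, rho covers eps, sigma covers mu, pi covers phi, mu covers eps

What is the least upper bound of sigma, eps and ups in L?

Common upper bounds of {sigma, eps, ups}: sigma.
The least among these is sigma.

sigma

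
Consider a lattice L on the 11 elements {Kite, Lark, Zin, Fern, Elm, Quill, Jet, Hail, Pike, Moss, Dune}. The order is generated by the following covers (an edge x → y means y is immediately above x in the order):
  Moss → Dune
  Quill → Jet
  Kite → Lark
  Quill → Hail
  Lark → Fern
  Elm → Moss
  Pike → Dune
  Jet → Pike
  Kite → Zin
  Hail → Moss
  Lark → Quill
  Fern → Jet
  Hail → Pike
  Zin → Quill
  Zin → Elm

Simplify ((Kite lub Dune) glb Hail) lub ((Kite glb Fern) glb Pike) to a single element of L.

Hail

Kite ∨ Dune = Dune
Dune ∧ Hail = Hail
Kite ∧ Fern = Kite
Kite ∧ Pike = Kite
Hail ∨ Kite = Hail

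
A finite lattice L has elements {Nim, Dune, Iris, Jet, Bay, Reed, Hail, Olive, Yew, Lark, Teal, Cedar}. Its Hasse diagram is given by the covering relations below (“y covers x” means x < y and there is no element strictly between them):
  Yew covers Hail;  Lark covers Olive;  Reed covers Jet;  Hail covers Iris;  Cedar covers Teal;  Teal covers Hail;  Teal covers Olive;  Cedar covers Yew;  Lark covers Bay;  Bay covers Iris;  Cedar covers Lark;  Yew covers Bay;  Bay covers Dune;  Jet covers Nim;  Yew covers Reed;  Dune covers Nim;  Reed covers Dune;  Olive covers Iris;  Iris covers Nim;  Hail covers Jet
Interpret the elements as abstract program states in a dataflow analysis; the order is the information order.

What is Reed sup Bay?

Common upper bounds of {Reed, Bay}: Cedar, Yew.
The least among these is Yew.

Yew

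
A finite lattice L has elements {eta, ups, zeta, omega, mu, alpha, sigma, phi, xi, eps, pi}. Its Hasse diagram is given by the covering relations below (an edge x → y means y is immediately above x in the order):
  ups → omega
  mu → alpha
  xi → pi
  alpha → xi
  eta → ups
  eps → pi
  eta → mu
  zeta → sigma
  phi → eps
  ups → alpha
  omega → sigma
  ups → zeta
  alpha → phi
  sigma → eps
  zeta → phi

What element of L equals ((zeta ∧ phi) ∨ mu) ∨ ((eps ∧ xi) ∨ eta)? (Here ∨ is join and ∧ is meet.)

zeta ∧ phi = zeta
zeta ∨ mu = phi
eps ∧ xi = alpha
alpha ∨ eta = alpha
phi ∨ alpha = phi

phi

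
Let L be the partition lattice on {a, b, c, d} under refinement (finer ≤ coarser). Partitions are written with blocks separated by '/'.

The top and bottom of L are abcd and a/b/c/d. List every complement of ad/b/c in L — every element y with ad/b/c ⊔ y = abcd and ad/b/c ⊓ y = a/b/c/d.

a/bcd, ab/cd, abc/d, ac/bd

Need y with ad/b/c ∨ y = abcd and ad/b/c ∧ y = a/b/c/d.
Checking each element gives: a/bcd, ab/cd, abc/d, ac/bd.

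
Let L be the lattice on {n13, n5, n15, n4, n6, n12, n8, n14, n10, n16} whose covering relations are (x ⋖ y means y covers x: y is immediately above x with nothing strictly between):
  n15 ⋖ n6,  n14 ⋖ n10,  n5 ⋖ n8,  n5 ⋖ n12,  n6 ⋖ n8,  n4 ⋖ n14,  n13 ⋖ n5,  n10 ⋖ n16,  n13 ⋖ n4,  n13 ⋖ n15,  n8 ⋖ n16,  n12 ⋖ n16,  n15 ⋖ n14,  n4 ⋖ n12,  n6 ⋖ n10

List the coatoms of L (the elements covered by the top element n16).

The coatoms are exactly the elements covered by n16: n10, n12, n8.

n10, n12, n8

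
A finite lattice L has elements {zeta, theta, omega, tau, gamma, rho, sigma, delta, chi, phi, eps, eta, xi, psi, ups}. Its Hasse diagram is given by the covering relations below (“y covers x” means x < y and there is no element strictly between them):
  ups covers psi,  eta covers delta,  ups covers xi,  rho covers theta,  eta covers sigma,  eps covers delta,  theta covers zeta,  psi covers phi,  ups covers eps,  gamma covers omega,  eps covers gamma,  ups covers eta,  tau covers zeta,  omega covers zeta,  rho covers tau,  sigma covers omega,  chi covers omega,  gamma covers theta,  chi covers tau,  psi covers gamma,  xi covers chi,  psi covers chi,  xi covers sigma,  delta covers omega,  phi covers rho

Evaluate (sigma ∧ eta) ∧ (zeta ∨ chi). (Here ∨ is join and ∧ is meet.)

omega

sigma ∧ eta = sigma
zeta ∨ chi = chi
sigma ∧ chi = omega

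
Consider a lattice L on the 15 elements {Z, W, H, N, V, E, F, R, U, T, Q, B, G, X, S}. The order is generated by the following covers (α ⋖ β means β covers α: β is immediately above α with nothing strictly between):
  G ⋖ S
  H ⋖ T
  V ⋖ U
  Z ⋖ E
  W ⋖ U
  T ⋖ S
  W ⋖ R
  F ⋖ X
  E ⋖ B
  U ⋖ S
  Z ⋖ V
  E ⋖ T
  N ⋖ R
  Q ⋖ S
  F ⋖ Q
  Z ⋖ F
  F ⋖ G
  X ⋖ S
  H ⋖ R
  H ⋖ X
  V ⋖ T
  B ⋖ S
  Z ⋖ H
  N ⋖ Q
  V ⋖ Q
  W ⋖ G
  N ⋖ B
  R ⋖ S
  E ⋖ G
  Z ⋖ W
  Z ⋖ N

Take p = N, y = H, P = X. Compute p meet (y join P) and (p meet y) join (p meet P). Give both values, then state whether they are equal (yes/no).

Z; Z; yes

y join P = X, so p meet (y join P) = N meet X = Z.
p meet y = Z and p meet P = Z, so (p meet y) join (p meet P) = Z join Z = Z.
Equal: yes.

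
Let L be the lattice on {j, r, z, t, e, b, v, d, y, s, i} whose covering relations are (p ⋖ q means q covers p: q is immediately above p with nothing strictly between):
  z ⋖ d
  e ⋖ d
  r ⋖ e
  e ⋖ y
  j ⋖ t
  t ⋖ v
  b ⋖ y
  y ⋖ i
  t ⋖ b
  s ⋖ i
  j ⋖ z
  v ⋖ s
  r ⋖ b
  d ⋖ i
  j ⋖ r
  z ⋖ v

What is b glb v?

t

Common lower bounds of {b, v}: j, t.
The greatest among these is t.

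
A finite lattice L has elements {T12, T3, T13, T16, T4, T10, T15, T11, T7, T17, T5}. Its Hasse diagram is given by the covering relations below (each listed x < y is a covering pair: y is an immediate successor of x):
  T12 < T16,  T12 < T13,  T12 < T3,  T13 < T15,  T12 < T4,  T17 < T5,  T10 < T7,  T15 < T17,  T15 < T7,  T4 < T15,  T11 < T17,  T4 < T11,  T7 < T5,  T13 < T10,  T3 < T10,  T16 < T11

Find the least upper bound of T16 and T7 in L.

T5

Common upper bounds of {T16, T7}: T5.
The least among these is T5.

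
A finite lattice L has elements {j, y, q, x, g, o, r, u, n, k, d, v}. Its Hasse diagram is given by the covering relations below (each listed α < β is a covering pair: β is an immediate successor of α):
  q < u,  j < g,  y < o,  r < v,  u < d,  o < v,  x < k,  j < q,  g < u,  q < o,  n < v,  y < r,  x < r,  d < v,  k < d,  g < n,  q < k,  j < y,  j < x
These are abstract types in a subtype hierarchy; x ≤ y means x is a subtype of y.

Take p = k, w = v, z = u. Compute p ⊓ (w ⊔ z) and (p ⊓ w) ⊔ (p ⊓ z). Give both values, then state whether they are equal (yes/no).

k; k; yes

w ⊔ z = v, so p ⊓ (w ⊔ z) = k ⊓ v = k.
p ⊓ w = k and p ⊓ z = q, so (p ⊓ w) ⊔ (p ⊓ z) = k ⊔ q = k.
Equal: yes.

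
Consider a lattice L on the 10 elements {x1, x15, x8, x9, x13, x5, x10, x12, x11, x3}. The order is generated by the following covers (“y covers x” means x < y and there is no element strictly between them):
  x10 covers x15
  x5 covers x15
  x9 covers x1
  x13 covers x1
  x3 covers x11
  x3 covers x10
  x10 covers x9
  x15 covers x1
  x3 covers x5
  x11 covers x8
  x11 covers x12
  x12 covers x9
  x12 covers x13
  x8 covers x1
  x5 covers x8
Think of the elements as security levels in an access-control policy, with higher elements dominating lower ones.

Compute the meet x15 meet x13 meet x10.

x1

Common lower bounds of {x15, x13, x10}: x1.
The greatest among these is x1.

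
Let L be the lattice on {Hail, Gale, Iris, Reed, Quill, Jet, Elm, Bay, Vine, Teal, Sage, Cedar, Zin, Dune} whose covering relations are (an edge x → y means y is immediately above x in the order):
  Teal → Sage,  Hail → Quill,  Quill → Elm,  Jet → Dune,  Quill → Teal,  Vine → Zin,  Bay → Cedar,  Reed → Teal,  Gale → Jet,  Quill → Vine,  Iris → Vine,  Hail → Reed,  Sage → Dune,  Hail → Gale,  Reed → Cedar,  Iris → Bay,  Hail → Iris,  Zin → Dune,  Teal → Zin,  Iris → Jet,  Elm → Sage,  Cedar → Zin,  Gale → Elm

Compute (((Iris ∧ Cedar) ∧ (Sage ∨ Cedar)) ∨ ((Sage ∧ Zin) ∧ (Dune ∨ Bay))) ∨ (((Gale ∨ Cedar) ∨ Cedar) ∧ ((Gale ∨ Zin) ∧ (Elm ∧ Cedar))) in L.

Iris ∧ Cedar = Iris
Sage ∨ Cedar = Dune
Iris ∧ Dune = Iris
Sage ∧ Zin = Teal
Dune ∨ Bay = Dune
Teal ∧ Dune = Teal
Iris ∨ Teal = Zin
Gale ∨ Cedar = Dune
Dune ∨ Cedar = Dune
Gale ∨ Zin = Dune
Elm ∧ Cedar = Hail
Dune ∧ Hail = Hail
Dune ∧ Hail = Hail
Zin ∨ Hail = Zin

Zin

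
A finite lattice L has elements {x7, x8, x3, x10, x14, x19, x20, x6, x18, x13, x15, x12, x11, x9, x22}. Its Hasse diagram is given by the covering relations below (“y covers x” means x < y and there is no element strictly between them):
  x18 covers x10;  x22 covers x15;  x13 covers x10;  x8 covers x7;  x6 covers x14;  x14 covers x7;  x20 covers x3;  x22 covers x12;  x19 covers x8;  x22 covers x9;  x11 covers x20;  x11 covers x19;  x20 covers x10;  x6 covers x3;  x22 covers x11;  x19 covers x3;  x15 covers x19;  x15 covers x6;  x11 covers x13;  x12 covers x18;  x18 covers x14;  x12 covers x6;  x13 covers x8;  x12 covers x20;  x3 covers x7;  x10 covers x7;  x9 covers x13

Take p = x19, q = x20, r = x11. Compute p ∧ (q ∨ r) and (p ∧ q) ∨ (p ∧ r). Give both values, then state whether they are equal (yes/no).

q ∨ r = x11, so p ∧ (q ∨ r) = x19 ∧ x11 = x19.
p ∧ q = x3 and p ∧ r = x19, so (p ∧ q) ∨ (p ∧ r) = x3 ∨ x19 = x19.
Equal: yes.

x19; x19; yes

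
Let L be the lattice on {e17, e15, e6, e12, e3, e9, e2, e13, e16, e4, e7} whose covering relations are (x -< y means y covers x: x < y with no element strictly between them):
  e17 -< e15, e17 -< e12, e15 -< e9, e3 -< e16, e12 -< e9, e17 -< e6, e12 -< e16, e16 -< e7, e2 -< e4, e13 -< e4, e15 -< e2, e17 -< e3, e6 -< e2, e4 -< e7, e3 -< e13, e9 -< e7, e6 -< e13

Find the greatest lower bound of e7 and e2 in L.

Common lower bounds of {e7, e2}: e15, e17, e2, e6.
The greatest among these is e2.

e2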